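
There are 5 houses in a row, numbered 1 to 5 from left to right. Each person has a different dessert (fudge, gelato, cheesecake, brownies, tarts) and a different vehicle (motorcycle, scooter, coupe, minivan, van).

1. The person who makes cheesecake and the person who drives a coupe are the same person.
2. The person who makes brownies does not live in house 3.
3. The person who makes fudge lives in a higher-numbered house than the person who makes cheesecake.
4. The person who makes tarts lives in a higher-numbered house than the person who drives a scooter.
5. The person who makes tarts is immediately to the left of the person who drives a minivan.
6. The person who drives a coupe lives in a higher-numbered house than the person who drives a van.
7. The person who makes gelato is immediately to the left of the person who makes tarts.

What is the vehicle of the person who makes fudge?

The person who makes cheesecake is narrowed to house 2 or 3 or 4; consider each.
Placing it in house 3 and house 4 leads to a contradiction, so it's in house 2.
Clue 1 places the person who drives a coupe in house 2.
By clue 6, the person who drives a van is in house 1.
By clue 4, the person who makes tarts is in house 4.
The person who drives a minivan is in house 5 (clue 5).
Clue 7 places the person who makes gelato in house 3.
House 1 dessert: only brownies fits.
So house 5 gets fudge for dessert.
House 3 vehicle: only scooter fits.
That leaves motorcycle as the vehicle for house 4.
So: house 1 = brownies/van, house 2 = cheesecake/coupe, house 3 = gelato/scooter, house 4 = tarts/motorcycle, house 5 = fudge/minivan.

minivan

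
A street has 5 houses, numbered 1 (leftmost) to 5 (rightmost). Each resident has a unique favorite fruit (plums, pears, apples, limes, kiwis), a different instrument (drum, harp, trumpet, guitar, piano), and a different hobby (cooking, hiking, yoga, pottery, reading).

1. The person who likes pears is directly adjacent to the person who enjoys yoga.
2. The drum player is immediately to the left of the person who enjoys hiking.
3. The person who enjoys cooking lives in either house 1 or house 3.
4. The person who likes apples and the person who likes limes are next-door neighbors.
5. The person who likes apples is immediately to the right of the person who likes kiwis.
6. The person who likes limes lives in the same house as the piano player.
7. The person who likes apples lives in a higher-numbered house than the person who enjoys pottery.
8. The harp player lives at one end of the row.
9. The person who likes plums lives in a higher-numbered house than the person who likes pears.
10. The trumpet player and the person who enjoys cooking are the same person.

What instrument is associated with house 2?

guitar

The harp player is narrowed to house 1 or 5; consider each.
Placing it in house 5 leads to a contradiction, so it's in house 1.
House 3 instrument: only trumpet fits.
The person who enjoys cooking is in house 3 (clue 10).
That leaves hiking as the hobby for house 5.
From clue 2, the drum player must be in house 4.
House 1's favorite fruit must be pears (nothing else left).
Clue 1: the person who enjoys yoga is in house 2.
Clue 7 places the person who enjoys pottery in house 1.
So house 4 gets reading for hobby.
The person who likes apples is narrowed to house 3 or 4; consider each.
Placing it in house 3 leads to a contradiction, so it's in house 4.
Clue 4 places the person who likes limes in house 5.
By clue 5, the person who likes kiwis is in house 3.
Clue 6 places the piano player in house 5.
That leaves plums as the favorite fruit for house 2.
House 2 instrument: only guitar fits.
So: house 1 = pears/harp/pottery, house 2 = plums/guitar/yoga, house 3 = kiwis/trumpet/cooking, house 4 = apples/drum/reading, house 5 = limes/piano/hiking.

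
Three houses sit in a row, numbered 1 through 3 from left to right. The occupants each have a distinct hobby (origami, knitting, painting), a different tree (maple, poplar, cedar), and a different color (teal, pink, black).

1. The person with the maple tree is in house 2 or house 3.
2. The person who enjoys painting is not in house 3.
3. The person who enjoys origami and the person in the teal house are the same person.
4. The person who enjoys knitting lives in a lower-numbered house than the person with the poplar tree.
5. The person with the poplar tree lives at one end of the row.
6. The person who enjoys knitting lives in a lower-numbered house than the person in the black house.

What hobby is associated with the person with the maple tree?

painting

Clue 5: the person with the poplar tree is in house 3.
The only hobby still possible for house 3 is origami.
That leaves cedar as the tree for house 1.
House 2 tree: only maple fits.
The person in the teal house is in house 3 (clue 3).
House 1's color must be pink (nothing else left).
House 2 color: only black fits.
Clue 6 places the person who enjoys knitting in house 1.
The only hobby still possible for house 2 is painting.
So: house 1 = knitting/cedar/pink, house 2 = painting/maple/black, house 3 = origami/poplar/teal.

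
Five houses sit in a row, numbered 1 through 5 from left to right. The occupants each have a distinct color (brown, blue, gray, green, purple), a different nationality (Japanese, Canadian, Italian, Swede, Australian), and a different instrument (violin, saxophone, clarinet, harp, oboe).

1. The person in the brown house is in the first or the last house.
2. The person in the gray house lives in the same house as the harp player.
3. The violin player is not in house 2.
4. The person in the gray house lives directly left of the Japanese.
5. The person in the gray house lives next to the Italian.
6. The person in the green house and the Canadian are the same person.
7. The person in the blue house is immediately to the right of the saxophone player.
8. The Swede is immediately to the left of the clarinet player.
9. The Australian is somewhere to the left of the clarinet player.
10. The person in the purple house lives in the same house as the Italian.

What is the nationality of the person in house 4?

Swede

The person in the brown house is narrowed to house 1 or 5; consider each.
Placing it in house 1 leads to a contradiction, so it's in house 5.
That leaves Japanese as the nationality for house 5.
Clue 4: the person in the gray house is in house 4.
By clue 5, the Italian is in house 3.
Clue 10: the person in the purple house is in house 3.
House 1's color must be green (nothing else left).
House 2's color must be blue (nothing else left).
From clue 2, the harp player must be in house 4.
The Canadian is in house 1 (clue 6).
From clue 7, the saxophone player must be in house 1.
So house 2 gets oboe for instrument.
The Australian is narrowed to house 2 or 4; consider each.
Placing it in house 4 leads to a contradiction, so it's in house 2.
House 4's nationality must be Swede (nothing else left).
Clue 8: the clarinet player is in house 5.
So house 3 gets violin for instrument.
So: house 1 = green/Canadian/saxophone, house 2 = blue/Australian/oboe, house 3 = purple/Italian/violin, house 4 = gray/Swede/harp, house 5 = brown/Japanese/clarinet.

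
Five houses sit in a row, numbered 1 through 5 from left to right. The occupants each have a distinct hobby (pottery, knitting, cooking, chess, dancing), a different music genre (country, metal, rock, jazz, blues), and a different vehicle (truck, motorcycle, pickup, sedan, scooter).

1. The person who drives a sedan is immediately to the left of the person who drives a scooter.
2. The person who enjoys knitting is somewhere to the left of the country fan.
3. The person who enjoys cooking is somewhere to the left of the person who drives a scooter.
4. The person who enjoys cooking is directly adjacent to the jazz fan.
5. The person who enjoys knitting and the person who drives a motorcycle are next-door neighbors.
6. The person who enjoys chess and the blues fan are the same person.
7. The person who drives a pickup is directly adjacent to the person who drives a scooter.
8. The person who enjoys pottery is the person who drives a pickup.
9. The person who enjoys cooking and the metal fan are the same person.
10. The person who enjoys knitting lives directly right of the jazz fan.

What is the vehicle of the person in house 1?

The person who enjoys knitting is narrowed to house 2 or 3 or 4; consider each.
Placing it in house 2 and house 4 leads to a contradiction, so it's in house 3.
Clue 10 places the jazz fan in house 2.
Clue 4: the person who enjoys cooking is in house 1.
From clue 9, the metal fan must be in house 1.
House 3 music genre: only rock fits.
House 1's vehicle must be truck (nothing else left).
The person who enjoys chess is narrowed to house 4 or 5; consider each.
Placing it in house 5 leads to a contradiction, so it's in house 4.
From clue 6, the blues fan must be in house 4.
That leaves country as the music genre for house 5.
House 5 vehicle: only pickup fits.
By clue 7, the person who drives a scooter is in house 4.
From clue 8, the person who enjoys pottery must be in house 5.
House 2's hobby must be dancing (nothing else left).
So house 3 gets sedan for vehicle.
So house 2 gets motorcycle for vehicle.
So: house 1 = cooking/metal/truck, house 2 = dancing/jazz/motorcycle, house 3 = knitting/rock/sedan, house 4 = chess/blues/scooter, house 5 = pottery/country/pickup.

truck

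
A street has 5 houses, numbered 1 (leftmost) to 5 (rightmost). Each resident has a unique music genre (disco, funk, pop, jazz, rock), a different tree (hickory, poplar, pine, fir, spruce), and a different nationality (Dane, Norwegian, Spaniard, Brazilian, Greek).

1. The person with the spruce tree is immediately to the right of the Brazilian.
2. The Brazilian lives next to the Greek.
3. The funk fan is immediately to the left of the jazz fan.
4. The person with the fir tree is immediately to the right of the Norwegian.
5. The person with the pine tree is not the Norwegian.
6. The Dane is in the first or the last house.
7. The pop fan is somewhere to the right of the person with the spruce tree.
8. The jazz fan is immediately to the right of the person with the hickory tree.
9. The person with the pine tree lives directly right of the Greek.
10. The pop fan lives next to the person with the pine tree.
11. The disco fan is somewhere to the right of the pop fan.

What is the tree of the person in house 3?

pine

The disco fan is narrowed to house 4 or 5; consider each.
Placing it in house 4 leads to a contradiction, so it's in house 5.
The pop fan is narrowed to house 3 or 4; consider each.
Placing it in house 3 leads to a contradiction, so it's in house 4.
By clue 10, the person with the pine tree is in house 3.
House 2's tree must be spruce (nothing else left).
From clue 1, the Brazilian must be in house 1.
Clue 2: the Greek is in house 2.
The Norwegian is in house 4 (clue 5).
The jazz fan is in house 2 (clue 8).
House 3 music genre: only rock fits.
That leaves hickory as the tree for house 1.
House 3's nationality must be Spaniard (nothing else left).
That leaves Dane as the nationality for house 5.
Clue 4 places the person with the fir tree in house 5.
The only music genre still possible for house 1 is funk.
So house 4 gets poplar for tree.
So: house 1 = funk/hickory/Brazilian, house 2 = jazz/spruce/Greek, house 3 = rock/pine/Spaniard, house 4 = pop/poplar/Norwegian, house 5 = disco/fir/Dane.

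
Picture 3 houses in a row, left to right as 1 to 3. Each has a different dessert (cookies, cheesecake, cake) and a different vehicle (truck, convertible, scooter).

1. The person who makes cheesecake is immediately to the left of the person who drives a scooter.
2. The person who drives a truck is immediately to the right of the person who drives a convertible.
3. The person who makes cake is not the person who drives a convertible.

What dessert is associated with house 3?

cake

So house 1 gets convertible for vehicle.
The person who drives a truck is in house 2 (clue 2).
So house 3 gets scooter for vehicle.
Clue 1: the person who makes cheesecake is in house 2.
That leaves cookies as the dessert for house 1.
House 3's dessert must be cake (nothing else left).
So: house 1 = cookies/convertible, house 2 = cheesecake/truck, house 3 = cake/scooter.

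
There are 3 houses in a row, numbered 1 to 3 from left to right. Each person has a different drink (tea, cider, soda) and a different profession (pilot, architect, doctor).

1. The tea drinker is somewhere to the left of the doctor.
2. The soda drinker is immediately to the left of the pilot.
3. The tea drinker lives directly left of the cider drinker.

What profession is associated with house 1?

architect

House 3 drink: only cider fits.
That leaves architect as the profession for house 1.
From clue 3, the tea drinker must be in house 2.
So house 1 gets soda for drink.
Clue 1 places the doctor in house 3.
Clue 2: the pilot is in house 2.
So: house 1 = soda/architect, house 2 = tea/pilot, house 3 = cider/doctor.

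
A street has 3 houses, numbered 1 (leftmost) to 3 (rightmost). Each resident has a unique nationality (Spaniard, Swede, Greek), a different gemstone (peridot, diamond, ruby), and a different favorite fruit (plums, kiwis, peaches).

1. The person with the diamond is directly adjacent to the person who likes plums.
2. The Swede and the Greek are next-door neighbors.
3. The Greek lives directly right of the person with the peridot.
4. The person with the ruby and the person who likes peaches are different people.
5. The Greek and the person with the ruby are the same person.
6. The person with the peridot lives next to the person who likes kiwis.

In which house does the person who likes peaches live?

The Greek is narrowed to house 2 or 3; consider each.
Placing it in house 2 leads to a contradiction, so it's in house 3.
The Swede is in house 2 (clue 2).
By clue 3, the person with the peridot is in house 2.
Clue 5: the person with the ruby is in house 3.
So house 1 gets Spaniard for nationality.
The only gemstone still possible for house 1 is diamond.
Clue 1 places the person who likes plums in house 2.
House 1's favorite fruit must be peaches (nothing else left).
House 3's favorite fruit must be kiwis (nothing else left).
So: house 1 = Spaniard/diamond/peaches, house 2 = Swede/peridot/plums, house 3 = Greek/ruby/kiwis.

1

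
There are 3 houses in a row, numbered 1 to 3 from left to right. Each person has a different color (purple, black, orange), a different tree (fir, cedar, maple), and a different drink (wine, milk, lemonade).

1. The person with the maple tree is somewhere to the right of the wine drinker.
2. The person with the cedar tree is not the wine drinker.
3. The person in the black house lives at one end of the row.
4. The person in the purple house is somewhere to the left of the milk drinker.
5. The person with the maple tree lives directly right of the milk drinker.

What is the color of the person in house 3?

black

Clue 5 places the person with the maple tree in house 3.
From clue 5, the milk drinker must be in house 2.
House 3's drink must be lemonade (nothing else left).
Clue 2 places the person with the cedar tree in house 2.
The person in the purple house is in house 1 (clue 4).
House 2's color must be orange (nothing else left).
House 3's color must be black (nothing else left).
House 1's tree must be fir (nothing else left).
House 1's drink must be wine (nothing else left).
So: house 1 = purple/fir/wine, house 2 = orange/cedar/milk, house 3 = black/maple/lemonade.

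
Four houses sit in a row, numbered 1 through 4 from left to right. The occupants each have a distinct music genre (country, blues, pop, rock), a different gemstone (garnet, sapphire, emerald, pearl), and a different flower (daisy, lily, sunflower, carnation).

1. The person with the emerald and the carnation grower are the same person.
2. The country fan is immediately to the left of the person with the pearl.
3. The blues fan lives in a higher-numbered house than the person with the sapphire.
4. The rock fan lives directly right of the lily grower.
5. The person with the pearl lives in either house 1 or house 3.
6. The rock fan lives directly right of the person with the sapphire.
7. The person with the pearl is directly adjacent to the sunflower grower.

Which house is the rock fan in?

Clue 5: the person with the pearl is in house 3.
Clue 2: the country fan is in house 2.
House 1 music genre: only pop fits.
That leaves rock as the music genre for house 3.
The only music genre still possible for house 4 is blues.
Clue 4: the lily grower is in house 2.
Clue 6: the person with the sapphire is in house 2.
The only flower still possible for house 1 is carnation.
House 3's flower must be daisy (nothing else left).
House 4 flower: only sunflower fits.
The person with the emerald is in house 1 (clue 1).
The only gemstone still possible for house 4 is garnet.
So: house 1 = pop/emerald/carnation, house 2 = country/sapphire/lily, house 3 = rock/pearl/daisy, house 4 = blues/garnet/sunflower.

3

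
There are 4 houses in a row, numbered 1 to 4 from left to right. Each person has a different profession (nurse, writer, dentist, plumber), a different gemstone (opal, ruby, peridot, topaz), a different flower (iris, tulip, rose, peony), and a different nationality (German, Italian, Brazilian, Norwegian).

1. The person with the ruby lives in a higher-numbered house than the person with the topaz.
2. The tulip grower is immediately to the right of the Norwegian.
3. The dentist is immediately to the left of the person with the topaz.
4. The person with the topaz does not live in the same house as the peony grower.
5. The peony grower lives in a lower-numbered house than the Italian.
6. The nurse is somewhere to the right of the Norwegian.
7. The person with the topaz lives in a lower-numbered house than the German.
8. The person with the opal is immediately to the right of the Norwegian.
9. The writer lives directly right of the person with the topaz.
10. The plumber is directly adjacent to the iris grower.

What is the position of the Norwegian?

3

House 1 gemstone: only peridot fits.
The dentist is narrowed to house 1 or 2; consider each.
Placing it in house 2 leads to a contradiction, so it's in house 1.
From clue 3, the person with the topaz must be in house 2.
From clue 9, the writer must be in house 3.
House 1 nationality: only Brazilian fits.
Clue 6 places the nurse in house 4.
House 2's profession must be plumber (nothing else left).
House 2's flower must be rose (nothing else left).
So house 4 gets tulip for flower.
Clue 2: the Norwegian is in house 3.
From clue 8, the person with the opal must be in house 4.
House 3 gemstone: only ruby fits.
So house 2 gets Italian for nationality.
House 4 nationality: only German fits.
From clue 5, the peony grower must be in house 1.
So house 3 gets iris for flower.
So: house 1 = dentist/peridot/peony/Brazilian, house 2 = plumber/topaz/rose/Italian, house 3 = writer/ruby/iris/Norwegian, house 4 = nurse/opal/tulip/German.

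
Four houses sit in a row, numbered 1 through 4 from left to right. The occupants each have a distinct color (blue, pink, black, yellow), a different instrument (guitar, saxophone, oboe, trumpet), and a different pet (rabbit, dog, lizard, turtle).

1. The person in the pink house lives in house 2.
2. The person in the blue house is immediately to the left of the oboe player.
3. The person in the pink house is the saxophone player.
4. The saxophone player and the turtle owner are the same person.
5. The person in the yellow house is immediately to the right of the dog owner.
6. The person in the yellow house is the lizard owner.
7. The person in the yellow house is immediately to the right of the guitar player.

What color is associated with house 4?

yellow

Clue 1: the person in the pink house is in house 2.
The saxophone player is in house 2 (clue 3).
By clue 4, the turtle owner is in house 2.
From clue 2, the person in the blue house must be in house 3.
From clue 2, the oboe player must be in house 4.
From clue 5, the person in the yellow house must be in house 4.
The dog owner is in house 3 (clue 5).
By clue 6, the lizard owner is in house 4.
Clue 7: the guitar player is in house 3.
So house 1 gets black for color.
House 1 instrument: only trumpet fits.
The only pet still possible for house 1 is rabbit.
So: house 1 = black/trumpet/rabbit, house 2 = pink/saxophone/turtle, house 3 = blue/guitar/dog, house 4 = yellow/oboe/lizard.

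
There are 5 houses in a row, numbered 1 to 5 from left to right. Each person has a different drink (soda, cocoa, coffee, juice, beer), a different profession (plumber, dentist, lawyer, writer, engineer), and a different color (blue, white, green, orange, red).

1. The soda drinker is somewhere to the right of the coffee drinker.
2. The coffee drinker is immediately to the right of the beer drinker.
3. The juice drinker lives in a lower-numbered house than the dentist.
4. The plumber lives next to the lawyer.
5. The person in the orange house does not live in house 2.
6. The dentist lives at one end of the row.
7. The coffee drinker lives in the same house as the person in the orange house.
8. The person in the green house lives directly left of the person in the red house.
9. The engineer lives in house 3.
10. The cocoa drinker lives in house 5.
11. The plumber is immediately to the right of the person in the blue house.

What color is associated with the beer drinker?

white

The dentist is in house 5 (clue 6).
Clue 9: the engineer is in house 3.
The cocoa drinker is in house 5 (clue 10).
Clue 1: the soda drinker is in house 4.
By clue 1, the coffee drinker is in house 3.
By clue 2, the beer drinker is in house 2.
Clue 4 places the plumber in house 2.
The lawyer is in house 1 (clue 4).
By clue 7, the person in the orange house is in house 3.
By clue 11, the person in the blue house is in house 1.
House 1's drink must be juice (nothing else left).
House 4 profession: only writer fits.
Clue 8 places the person in the green house in house 4.
The person in the red house is in house 5 (clue 8).
That leaves white as the color for house 2.
So: house 1 = juice/lawyer/blue, house 2 = beer/plumber/white, house 3 = coffee/engineer/orange, house 4 = soda/writer/green, house 5 = cocoa/dentist/red.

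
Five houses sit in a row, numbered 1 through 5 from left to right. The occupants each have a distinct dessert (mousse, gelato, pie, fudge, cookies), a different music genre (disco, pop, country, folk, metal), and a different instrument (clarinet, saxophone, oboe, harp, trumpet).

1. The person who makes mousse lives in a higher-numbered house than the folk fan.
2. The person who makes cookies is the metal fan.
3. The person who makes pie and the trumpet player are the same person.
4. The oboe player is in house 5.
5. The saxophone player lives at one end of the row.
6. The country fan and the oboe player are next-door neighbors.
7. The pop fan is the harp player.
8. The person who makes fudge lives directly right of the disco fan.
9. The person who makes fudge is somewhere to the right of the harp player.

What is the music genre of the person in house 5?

metal

From clue 4, the oboe player must be in house 5.
Clue 6: the country fan is in house 4.
The only music genre still possible for house 5 is metal.
House 1's instrument must be saxophone (nothing else left).
Clue 2: the person who makes cookies is in house 5.
That leaves gelato as the dessert for house 1.
House 1's music genre must be folk (nothing else left).
The person who makes fudge is narrowed to house 3 or 4; consider each.
Placing it in house 3 leads to a contradiction, so it's in house 4.
Clue 8 places the disco fan in house 3.
The only music genre still possible for house 2 is pop.
From clue 7, the harp player must be in house 2.
The only instrument still possible for house 3 is trumpet.
House 4's instrument must be clarinet (nothing else left).
By clue 3, the person who makes pie is in house 3.
House 2's dessert must be mousse (nothing else left).
So: house 1 = gelato/folk/saxophone, house 2 = mousse/pop/harp, house 3 = pie/disco/trumpet, house 4 = fudge/country/clarinet, house 5 = cookies/metal/oboe.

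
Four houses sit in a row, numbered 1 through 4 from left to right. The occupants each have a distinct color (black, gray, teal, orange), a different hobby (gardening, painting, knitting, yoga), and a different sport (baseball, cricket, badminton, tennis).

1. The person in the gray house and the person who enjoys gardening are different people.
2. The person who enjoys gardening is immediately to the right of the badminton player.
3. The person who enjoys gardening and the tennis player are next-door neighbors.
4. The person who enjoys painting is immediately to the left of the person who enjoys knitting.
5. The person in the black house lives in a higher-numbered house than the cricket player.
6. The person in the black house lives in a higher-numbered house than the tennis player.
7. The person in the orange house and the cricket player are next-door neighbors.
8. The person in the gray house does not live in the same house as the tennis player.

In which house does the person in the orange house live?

3

House 4 sport: only baseball fits.
The person in the black house is narrowed to house 2 or 3 or 4; consider each.
Placing it in house 2 and house 3 leads to a contradiction, so it's in house 4.
The person in the gray house is narrowed to house 1 or 2 or 3; consider each.
Placing it in house 2 and house 3 leads to a contradiction, so it's in house 1.
The person in the orange house is narrowed to house 2 or 3; consider each.
Placing it in house 2 leads to a contradiction, so it's in house 3.
Clue 7: the cricket player is in house 2.
The only color still possible for house 2 is teal.
The only sport still possible for house 1 is badminton.
The only sport still possible for house 3 is tennis.
Clue 2: the person who enjoys gardening is in house 2.
The person who enjoys painting is in house 3 (clue 4).
By clue 4, the person who enjoys knitting is in house 4.
The only hobby still possible for house 1 is yoga.
So: house 1 = gray/yoga/badminton, house 2 = teal/gardening/cricket, house 3 = orange/painting/tennis, house 4 = black/knitting/baseball.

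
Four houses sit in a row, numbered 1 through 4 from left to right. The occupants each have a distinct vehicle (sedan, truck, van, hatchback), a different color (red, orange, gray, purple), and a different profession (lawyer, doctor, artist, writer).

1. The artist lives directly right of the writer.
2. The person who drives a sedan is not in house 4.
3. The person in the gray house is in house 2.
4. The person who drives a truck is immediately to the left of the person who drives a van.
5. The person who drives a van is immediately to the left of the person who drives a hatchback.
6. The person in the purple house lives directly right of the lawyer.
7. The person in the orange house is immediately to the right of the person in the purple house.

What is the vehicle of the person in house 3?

van

Clue 3: the person in the gray house is in house 2.
House 4's vehicle must be hatchback (nothing else left).
So house 1 gets red for color.
That leaves purple as the color for house 3.
That leaves orange as the color for house 4.
Clue 5: the person who drives a van is in house 3.
Clue 6 places the lawyer in house 2.
From clue 1, the artist must be in house 4.
By clue 1, the writer is in house 3.
By clue 4, the person who drives a truck is in house 2.
That leaves sedan as the vehicle for house 1.
The only profession still possible for house 1 is doctor.
So: house 1 = sedan/red/doctor, house 2 = truck/gray/lawyer, house 3 = van/purple/writer, house 4 = hatchback/orange/artist.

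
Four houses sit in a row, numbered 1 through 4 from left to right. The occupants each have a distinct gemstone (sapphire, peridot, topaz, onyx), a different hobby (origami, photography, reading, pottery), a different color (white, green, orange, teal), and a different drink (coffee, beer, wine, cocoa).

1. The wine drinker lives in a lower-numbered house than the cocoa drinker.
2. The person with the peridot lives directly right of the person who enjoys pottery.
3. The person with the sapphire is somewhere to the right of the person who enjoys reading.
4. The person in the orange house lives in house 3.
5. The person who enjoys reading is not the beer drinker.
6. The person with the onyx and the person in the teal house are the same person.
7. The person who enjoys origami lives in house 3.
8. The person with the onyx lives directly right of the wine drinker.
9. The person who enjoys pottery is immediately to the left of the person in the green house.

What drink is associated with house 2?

coffee

From clue 4, the person in the orange house must be in house 3.
The person who enjoys origami is in house 3 (clue 7).
So house 1 gets topaz for gemstone.
So house 4 gets photography for hobby.
Clue 9: the person who enjoys pottery is in house 1.
Clue 9: the person in the green house is in house 2.
House 2 hobby: only reading fits.
House 1 color: only white fits.
So house 4 gets teal for color.
Clue 2: the person with the peridot is in house 2.
The person with the onyx is in house 4 (clue 6).
Clue 8: the wine drinker is in house 3.
So house 3 gets sapphire for gemstone.
Clue 1 places the cocoa drinker in house 4.
House 2's drink must be coffee (nothing else left).
The only drink still possible for house 1 is beer.
So: house 1 = topaz/pottery/white/beer, house 2 = peridot/reading/green/coffee, house 3 = sapphire/origami/orange/wine, house 4 = onyx/photography/teal/cocoa.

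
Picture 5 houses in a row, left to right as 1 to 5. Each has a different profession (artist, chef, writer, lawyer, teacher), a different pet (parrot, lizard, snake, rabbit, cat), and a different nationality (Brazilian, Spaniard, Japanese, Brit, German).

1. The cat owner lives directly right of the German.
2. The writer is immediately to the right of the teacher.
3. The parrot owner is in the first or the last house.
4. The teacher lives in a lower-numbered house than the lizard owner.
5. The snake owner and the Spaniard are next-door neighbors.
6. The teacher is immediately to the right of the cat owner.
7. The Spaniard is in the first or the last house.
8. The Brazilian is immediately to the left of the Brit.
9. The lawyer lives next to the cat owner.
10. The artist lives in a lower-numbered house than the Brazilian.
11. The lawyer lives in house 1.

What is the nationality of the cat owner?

Clue 11 places the lawyer in house 1.
From clue 9, the cat owner must be in house 2.
That leaves rabbit as the pet for house 3.
Clue 1: the German is in house 1.
By clue 5, the Spaniard is in house 5.
Clue 6: the teacher is in house 3.
So house 1 gets parrot for pet.
House 4 pet: only snake fits.
So house 5 gets lizard for pet.
That leaves Japanese as the nationality for house 2.
The only nationality still possible for house 3 is Brazilian.
House 4 nationality: only Brit fits.
Clue 2: the writer is in house 4.
House 2 profession: only artist fits.
House 5's profession must be chef (nothing else left).
So: house 1 = lawyer/parrot/German, house 2 = artist/cat/Japanese, house 3 = teacher/rabbit/Brazilian, house 4 = writer/snake/Brit, house 5 = chef/lizard/Spaniard.

Japanese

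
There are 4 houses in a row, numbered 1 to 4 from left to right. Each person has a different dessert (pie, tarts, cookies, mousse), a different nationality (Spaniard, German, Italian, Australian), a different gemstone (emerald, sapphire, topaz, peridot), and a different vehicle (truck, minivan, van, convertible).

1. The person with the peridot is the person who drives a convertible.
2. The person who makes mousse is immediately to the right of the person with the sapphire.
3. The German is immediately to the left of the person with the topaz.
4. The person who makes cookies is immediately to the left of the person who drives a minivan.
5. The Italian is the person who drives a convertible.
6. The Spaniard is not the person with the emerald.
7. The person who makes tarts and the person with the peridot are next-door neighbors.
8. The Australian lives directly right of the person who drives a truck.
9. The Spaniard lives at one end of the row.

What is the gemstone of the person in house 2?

peridot

The Spaniard is narrowed to house 1 or 4; consider each.
Placing it in house 4 leads to a contradiction, so it's in house 1.
The only gemstone still possible for house 1 is sapphire.
Clue 2: the person who makes mousse is in house 2.
The person who makes cookies is narrowed to house 1 or 3; consider each.
Placing it in house 1 leads to a contradiction, so it's in house 3.
The person who drives a minivan is in house 4 (clue 4).
House 4 nationality: only Australian fits.
By clue 8, the person who drives a truck is in house 3.
The only vehicle still possible for house 1 is van.
House 2's vehicle must be convertible (nothing else left).
Clue 1: the person with the peridot is in house 2.
From clue 5, the Italian must be in house 2.
By clue 7, the person who makes tarts is in house 1.
That leaves pie as the dessert for house 4.
So house 3 gets German for nationality.
The person with the topaz is in house 4 (clue 3).
House 3 gemstone: only emerald fits.
So: house 1 = tarts/Spaniard/sapphire/van, house 2 = mousse/Italian/peridot/convertible, house 3 = cookies/German/emerald/truck, house 4 = pie/Australian/topaz/minivan.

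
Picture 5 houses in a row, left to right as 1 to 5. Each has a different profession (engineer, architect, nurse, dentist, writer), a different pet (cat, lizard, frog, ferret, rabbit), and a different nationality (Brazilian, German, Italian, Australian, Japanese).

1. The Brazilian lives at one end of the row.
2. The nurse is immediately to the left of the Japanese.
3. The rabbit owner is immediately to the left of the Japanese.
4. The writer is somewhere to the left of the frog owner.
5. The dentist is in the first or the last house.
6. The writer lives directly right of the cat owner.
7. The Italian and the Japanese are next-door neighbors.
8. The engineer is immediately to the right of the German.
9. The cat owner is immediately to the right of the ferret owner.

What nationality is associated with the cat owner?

The dentist is narrowed to house 1 or 5; consider each.
Placing it in house 1 leads to a contradiction, so it's in house 5.
The writer is narrowed to house 3 or 4; consider each.
Placing it in house 3 leads to a contradiction, so it's in house 4.
By clue 4, the frog owner is in house 5.
The cat owner is in house 3 (clue 6).
Clue 9 places the ferret owner in house 2.
The rabbit owner is in house 1 (clue 3).
Clue 3: the Japanese is in house 2.
House 4 pet: only lizard fits.
The only nationality still possible for house 4 is Australian.
That leaves Brazilian as the nationality for house 5.
Clue 2 places the nurse in house 1.
By clue 8, the engineer is in house 2.
That leaves architect as the profession for house 3.
House 1 nationality: only German fits.
So house 3 gets Italian for nationality.
So: house 1 = nurse/rabbit/German, house 2 = engineer/ferret/Japanese, house 3 = architect/cat/Italian, house 4 = writer/lizard/Australian, house 5 = dentist/frog/Brazilian.

Italian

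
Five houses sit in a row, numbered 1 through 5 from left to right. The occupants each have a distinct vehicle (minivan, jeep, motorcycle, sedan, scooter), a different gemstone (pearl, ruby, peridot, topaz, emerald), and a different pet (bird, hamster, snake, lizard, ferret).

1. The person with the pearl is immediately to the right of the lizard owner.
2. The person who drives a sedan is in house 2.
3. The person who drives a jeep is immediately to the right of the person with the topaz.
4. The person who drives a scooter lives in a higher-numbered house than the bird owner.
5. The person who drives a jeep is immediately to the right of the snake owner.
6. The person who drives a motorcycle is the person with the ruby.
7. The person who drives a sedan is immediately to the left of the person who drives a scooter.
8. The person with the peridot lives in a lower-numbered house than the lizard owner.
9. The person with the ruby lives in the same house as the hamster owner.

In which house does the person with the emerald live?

By clue 2, the person who drives a sedan is in house 2.
By clue 7, the person who drives a scooter is in house 3.
The person who drives a jeep is narrowed to house 4 or 5; consider each.
Placing it in house 5 leads to a contradiction, so it's in house 4.
Clue 3 places the person with the topaz in house 3.
Clue 5: the snake owner is in house 3.
The person with the pearl is in house 5 (clue 1).
From clue 1, the lizard owner must be in house 4.
House 1's gemstone must be ruby (nothing else left).
House 2 gemstone: only peridot fits.
So house 4 gets emerald for gemstone.
By clue 6, the person who drives a motorcycle is in house 1.
From clue 9, the hamster owner must be in house 1.
House 5's vehicle must be minivan (nothing else left).
That leaves ferret as the pet for house 5.
That leaves bird as the pet for house 2.
So: house 1 = motorcycle/ruby/hamster, house 2 = sedan/peridot/bird, house 3 = scooter/topaz/snake, house 4 = jeep/emerald/lizard, house 5 = minivan/pearl/ferret.

4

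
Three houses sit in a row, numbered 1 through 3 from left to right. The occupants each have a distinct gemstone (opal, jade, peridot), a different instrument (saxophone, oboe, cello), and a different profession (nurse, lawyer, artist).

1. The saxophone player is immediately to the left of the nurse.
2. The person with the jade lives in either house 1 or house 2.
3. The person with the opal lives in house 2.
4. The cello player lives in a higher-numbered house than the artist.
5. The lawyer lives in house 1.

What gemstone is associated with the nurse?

The person with the opal is in house 2 (clue 3).
By clue 5, the lawyer is in house 1.
So house 1 gets jade for gemstone.
So house 3 gets peridot for gemstone.
House 2's profession must be artist (nothing else left).
House 3 profession: only nurse fits.
Clue 1: the saxophone player is in house 2.
Clue 4: the cello player is in house 3.
House 1's instrument must be oboe (nothing else left).
So: house 1 = jade/oboe/lawyer, house 2 = opal/saxophone/artist, house 3 = peridot/cello/nurse.

peridot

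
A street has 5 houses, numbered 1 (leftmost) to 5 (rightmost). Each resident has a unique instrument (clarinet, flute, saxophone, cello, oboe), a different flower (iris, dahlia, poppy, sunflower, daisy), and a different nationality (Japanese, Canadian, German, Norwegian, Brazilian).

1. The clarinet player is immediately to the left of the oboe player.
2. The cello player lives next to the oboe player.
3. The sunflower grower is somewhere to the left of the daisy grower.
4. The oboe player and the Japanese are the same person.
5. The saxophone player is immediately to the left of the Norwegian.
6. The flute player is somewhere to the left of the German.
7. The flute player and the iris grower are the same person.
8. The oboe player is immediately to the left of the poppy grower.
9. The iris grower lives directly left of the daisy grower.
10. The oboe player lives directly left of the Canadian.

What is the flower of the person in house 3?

daisy

House 5 instrument: only cello fits.
House 1 nationality: only Brazilian fits.
The oboe player is in house 4 (clue 2).
The Japanese is in house 4 (clue 4).
By clue 8, the poppy grower is in house 5.
The Canadian is in house 5 (clue 10).
Clue 1: the clarinet player is in house 3.
That leaves dahlia as the flower for house 4.
So house 3 gets daisy for flower.
By clue 9, the iris grower is in house 2.
That leaves sunflower as the flower for house 1.
The flute player is in house 2 (clue 7).
House 1's instrument must be saxophone (nothing else left).
By clue 5, the Norwegian is in house 2.
Clue 6: the German is in house 3.
So: house 1 = saxophone/sunflower/Brazilian, house 2 = flute/iris/Norwegian, house 3 = clarinet/daisy/German, house 4 = oboe/dahlia/Japanese, house 5 = cello/poppy/Canadian.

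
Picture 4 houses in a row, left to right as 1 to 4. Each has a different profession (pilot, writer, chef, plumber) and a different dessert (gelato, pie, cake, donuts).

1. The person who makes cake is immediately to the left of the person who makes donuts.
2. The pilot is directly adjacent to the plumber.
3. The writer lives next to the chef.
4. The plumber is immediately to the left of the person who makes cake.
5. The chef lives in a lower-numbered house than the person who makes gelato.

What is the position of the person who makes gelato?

House 1's dessert must be pie (nothing else left).
The only profession still possible for house 4 is writer.
By clue 3, the chef is in house 3.
From clue 5, the person who makes gelato must be in house 4.
House 2's dessert must be cake (nothing else left).
House 3's dessert must be donuts (nothing else left).
Clue 4 places the plumber in house 1.
House 2 profession: only pilot fits.
So: house 1 = plumber/pie, house 2 = pilot/cake, house 3 = chef/donuts, house 4 = writer/gelato.

4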